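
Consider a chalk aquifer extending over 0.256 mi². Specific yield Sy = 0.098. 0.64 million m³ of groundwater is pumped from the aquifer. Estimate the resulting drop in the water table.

A = 0.256 mi² = 6.63 × 10^5 m²
ΔV = 0.64 million m³ = 6.4 × 10^5 m³
Δh = ΔV / (Sy × A) = 6.4 × 10^5 m³ / (0.098 × 6.63 × 10^5 m²) = 9.85 m

Δh ≈ 9.85 m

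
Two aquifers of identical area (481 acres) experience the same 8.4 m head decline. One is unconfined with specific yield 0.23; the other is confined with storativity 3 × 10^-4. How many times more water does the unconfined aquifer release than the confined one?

A = 481 acres = 1.947 × 10^6 m²
Unconfined: ΔV_u = Sy × A × Δh = 0.23 × 1.947 × 10^6 × 8.4 = 3.761 × 10^6 m³
Confined: ΔV_c = S × A × Δh = 3 × 10^-4 × 1.947 × 10^6 × 8.4 = 4905 m³
Ratio = ΔV_u / ΔV_c = Sy / S = 0.23 / 3 × 10^-4 = 766.7

ΔV_u / ΔV_c ≈ 767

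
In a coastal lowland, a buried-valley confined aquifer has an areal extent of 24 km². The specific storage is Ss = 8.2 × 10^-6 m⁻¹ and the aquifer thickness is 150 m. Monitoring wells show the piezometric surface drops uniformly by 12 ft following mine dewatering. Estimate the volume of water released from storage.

S = Ss × b = 8.2 × 10^-6 m⁻¹ × 150 m = 1.23 × 10^-3
A = 24 km² = 2.4 × 10^7 m²
Δh = 12 ft = 3.658 m
ΔV = S × A × Δh = 0.00123 × 2.4 × 10^7 m² × 3.658 m = 1.08 × 10^5 m³

ΔV ≈ 1.08 × 10^5 m³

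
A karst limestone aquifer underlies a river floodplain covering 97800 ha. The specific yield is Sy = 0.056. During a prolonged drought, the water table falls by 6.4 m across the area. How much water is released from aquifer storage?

ΔV ≈ 3.51 × 10^8 m³

A = 97800 ha = 9.78 × 10^8 m²
ΔV = Sy × A × Δh = 0.056 × 9.78 × 10^8 m² × 6.4 m = 3.505 × 10^8 m³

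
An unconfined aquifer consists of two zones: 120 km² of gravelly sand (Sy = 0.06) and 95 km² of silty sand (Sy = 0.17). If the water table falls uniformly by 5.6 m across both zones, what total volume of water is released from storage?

A₁ = 120 km² = 1.2 × 10^8 m²; A₂ = 95 km² = 9.5 × 10^7 m²
ΔV₁ = 0.06 × 1.2 × 10^8 × 5.6 = 4.032 × 10^7 m³
ΔV₂ = 0.17 × 9.5 × 10^7 × 5.6 = 9.044 × 10^7 m³
ΔV = ΔV₁ + ΔV₂ = 1.308 × 10^8 m³

ΔV ≈ 1.31 × 10^8 m³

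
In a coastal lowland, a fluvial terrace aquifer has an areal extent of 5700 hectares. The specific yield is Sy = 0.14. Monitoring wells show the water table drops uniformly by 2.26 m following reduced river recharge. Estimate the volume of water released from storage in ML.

A = 5700 hectares = 5.7 × 10^7 m²
ΔV = Sy × A × Δh = 0.14 × 5.7 × 10^7 m² × 2.26 m = 1.803 × 10^7 m³
ΔV = 1.803 × 10^7 m³ = 18030 ML

ΔV ≈ 18000 ML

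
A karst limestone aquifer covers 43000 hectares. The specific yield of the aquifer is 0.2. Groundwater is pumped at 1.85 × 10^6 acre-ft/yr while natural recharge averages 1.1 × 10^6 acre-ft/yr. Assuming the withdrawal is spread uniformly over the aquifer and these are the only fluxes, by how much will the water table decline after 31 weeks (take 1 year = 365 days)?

A = 43000 hectares = 4.3 × 10^8 m²
Net abstraction = 1.85 × 10^6 − 1.1 × 10^6 = 7.5 × 10^5 acre-ft/yr
Q_net = 7.5 × 10^5 acre-ft/yr = 2.535 × 10^6 m³/d
t = 31 weeks = 217 d
ΔV = Q × t = 2.535 × 10^6 m³/d × 217 d = 5.5 × 10^8 m³
Δh = ΔV / (Sy × A) = 5.5 × 10^8 / (0.2 × 4.3 × 10^8) = 6.395 m

Δh ≈ 6.4 m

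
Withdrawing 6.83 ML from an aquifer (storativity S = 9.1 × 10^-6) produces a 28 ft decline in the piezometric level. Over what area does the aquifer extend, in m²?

A ≈ 8.79 × 10^7 m²

Δh = 28 ft = 8.534 m
ΔV = 6.83 ML = 6830 m³
A = ΔV / (S × Δh) = 6830 / (9.1 × 10^-6 × 8.534) = 8.794 × 10^7 m²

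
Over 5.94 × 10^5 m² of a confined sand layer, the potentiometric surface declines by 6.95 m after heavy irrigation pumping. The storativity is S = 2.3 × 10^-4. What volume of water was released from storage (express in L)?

ΔV ≈ 9.5 × 10^5 L

ΔV = S × A × Δh = 2.3 × 10^-4 × 5.94 × 10^5 m² × 6.95 m = 949.5 m³
ΔV = 949.5 m³ = 9.495 × 10^5 L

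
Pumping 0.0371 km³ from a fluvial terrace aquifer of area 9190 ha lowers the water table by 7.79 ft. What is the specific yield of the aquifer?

A = 9190 ha = 9.19 × 10^7 m²
Δh = 7.79 ft = 2.374 m
ΔV = 0.0371 km³ = 3.71 × 10^7 m³
Sy = ΔV / (A × Δh) = 3.71 × 10^7 m³ / (9.19 × 10^7 m² × 2.374 m) = 0.17

Sy ≈ 0.17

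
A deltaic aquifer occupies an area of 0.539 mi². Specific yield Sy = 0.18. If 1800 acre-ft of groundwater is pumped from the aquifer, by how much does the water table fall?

Δh ≈ 8.84 m

A = 0.539 mi² = 1.396 × 10^6 m²
ΔV = 1800 acre-ft = 2.22 × 10^6 m³
Δh = ΔV / (Sy × A) = 2.22 × 10^6 m³ / (0.18 × 1.396 × 10^6 m²) = 8.836 m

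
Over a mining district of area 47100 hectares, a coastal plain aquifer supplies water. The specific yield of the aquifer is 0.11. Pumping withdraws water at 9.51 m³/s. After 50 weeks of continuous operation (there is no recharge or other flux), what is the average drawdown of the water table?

A = 47100 hectares = 4.71 × 10^8 m²
Q = 9.51 m³/s = 8.217 × 10^5 m³/d
t = 50 weeks = 350 d
ΔV = Q × t = 8.217 × 10^5 m³/d × 350 d = 2.876 × 10^8 m³
Δh = ΔV / (Sy × A) = 2.876 × 10^8 / (0.11 × 4.71 × 10^8) = 5.551 m

Δh ≈ 5.55 m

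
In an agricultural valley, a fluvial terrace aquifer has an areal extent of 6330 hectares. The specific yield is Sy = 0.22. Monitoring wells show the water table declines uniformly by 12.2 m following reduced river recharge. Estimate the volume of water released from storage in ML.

A = 6330 hectares = 6.33 × 10^7 m²
ΔV = Sy × A × Δh = 0.22 × 6.33 × 10^7 m² × 12.2 m = 1.699 × 10^8 m³
ΔV = 1.699 × 10^8 m³ = 1.699 × 10^5 ML

ΔV ≈ 1.7 × 10^5 ML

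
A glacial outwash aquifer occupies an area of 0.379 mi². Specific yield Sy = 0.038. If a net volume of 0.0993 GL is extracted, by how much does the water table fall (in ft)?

A = 0.379 mi² = 9.816 × 10^5 m²
ΔV = 0.0993 GL = 99300 m³
Δh = ΔV / (Sy × A) = 99300 m³ / (0.038 × 9.816 × 10^5 m²) = 2.662 m
Δh = 2.662 m = 8.734 ft

Δh ≈ 8.73 ft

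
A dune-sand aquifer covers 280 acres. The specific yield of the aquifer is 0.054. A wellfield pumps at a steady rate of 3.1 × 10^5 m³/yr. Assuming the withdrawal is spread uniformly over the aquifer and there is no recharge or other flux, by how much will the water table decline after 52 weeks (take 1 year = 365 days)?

Δh ≈ 5.05 m

A = 280 acres = 1.133 × 10^6 m²
Q = 3.1 × 10^5 m³/yr = 849.3 m³/d
t = 52 weeks = 364 d
ΔV = Q × t = 849.3 m³/d × 364 d = 3.092 × 10^5 m³
Δh = ΔV / (Sy × A) = 3.092 × 10^5 / (0.054 × 1.133 × 10^6) = 5.052 m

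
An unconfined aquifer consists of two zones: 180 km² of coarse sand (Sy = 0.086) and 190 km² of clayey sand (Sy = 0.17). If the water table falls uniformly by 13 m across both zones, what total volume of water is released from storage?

A₁ = 180 km² = 1.8 × 10^8 m²; A₂ = 190 km² = 1.9 × 10^8 m²
ΔV₁ = 0.086 × 1.8 × 10^8 × 13 = 2.012 × 10^8 m³
ΔV₂ = 0.17 × 1.9 × 10^8 × 13 = 4.199 × 10^8 m³
ΔV = ΔV₁ + ΔV₂ = 6.211 × 10^8 m³

ΔV ≈ 6.21 × 10^8 m³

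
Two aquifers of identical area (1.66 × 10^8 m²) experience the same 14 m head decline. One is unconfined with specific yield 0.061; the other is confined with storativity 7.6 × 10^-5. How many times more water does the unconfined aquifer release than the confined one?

ΔV_u / ΔV_c ≈ 803

Unconfined: ΔV_u = Sy × A × Δh = 0.061 × 1.66 × 10^8 × 14 = 1.418 × 10^8 m³
Confined: ΔV_c = S × A × Δh = 7.6 × 10^-5 × 1.66 × 10^8 × 14 = 1.766 × 10^5 m³
Ratio = ΔV_u / ΔV_c = Sy / S = 0.061 / 7.6 × 10^-5 = 802.6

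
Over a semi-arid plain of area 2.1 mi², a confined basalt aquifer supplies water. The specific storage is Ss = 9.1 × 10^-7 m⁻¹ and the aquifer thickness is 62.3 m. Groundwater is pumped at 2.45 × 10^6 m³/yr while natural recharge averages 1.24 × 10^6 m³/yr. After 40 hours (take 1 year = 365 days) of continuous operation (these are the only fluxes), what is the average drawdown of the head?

S = Ss × b = 9.1 × 10^-7 m⁻¹ × 62.3 m = 5.669 × 10^-5
A = 2.1 mi² = 5.439 × 10^6 m²
Net abstraction = 2.45 × 10^6 − 1.24 × 10^6 = 1.21 × 10^6 m³/yr
Q_net = 1.21 × 10^6 m³/yr = 3315 m³/d
t = 40 hours = 1.667 d
ΔV = Q × t = 3315 m³/d × 1.667 d = 5525 m³
Δh = ΔV / (S × A) = 5525 / (5.669 × 10^-5 × 5.439 × 10^6) = 17.92 m

Δh ≈ 17.9 m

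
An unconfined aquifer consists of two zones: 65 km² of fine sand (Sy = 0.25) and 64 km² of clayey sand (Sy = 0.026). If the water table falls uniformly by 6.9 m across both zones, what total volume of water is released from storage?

A₁ = 65 km² = 6.5 × 10^7 m²; A₂ = 64 km² = 6.4 × 10^7 m²
ΔV₁ = 0.25 × 6.5 × 10^7 × 6.9 = 1.121 × 10^8 m³
ΔV₂ = 0.026 × 6.4 × 10^7 × 6.9 = 1.148 × 10^7 m³
ΔV = ΔV₁ + ΔV₂ = 1.236 × 10^8 m³

ΔV ≈ 1.24 × 10^8 m³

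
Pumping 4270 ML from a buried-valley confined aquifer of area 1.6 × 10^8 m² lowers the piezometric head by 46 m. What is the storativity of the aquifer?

ΔV = 4270 ML = 4.27 × 10^6 m³
S = ΔV / (A × Δh) = 4.27 × 10^6 m³ / (1.6 × 10^8 m² × 46 m) = 5.802 × 10^-4

S ≈ 5.8 × 10^-4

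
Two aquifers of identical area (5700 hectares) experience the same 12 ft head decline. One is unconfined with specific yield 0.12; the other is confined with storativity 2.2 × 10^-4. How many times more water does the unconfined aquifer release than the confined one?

A = 5700 hectares = 5.7 × 10^7 m²
Δh = 12 ft = 3.658 m
Unconfined: ΔV_u = Sy × A × Δh = 0.12 × 5.7 × 10^7 × 3.658 = 2.502 × 10^7 m³
Confined: ΔV_c = S × A × Δh = 2.2 × 10^-4 × 5.7 × 10^7 × 3.658 = 45870 m³
Ratio = ΔV_u / ΔV_c = Sy / S = 0.12 / 2.2 × 10^-4 = 545.5

ΔV_u / ΔV_c ≈ 545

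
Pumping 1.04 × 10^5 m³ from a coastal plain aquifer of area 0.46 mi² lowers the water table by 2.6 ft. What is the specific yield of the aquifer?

A = 0.46 mi² = 1.191 × 10^6 m²
Δh = 2.6 ft = 0.7925 m
Sy = ΔV / (A × Δh) = 1.04 × 10^5 m³ / (1.191 × 10^6 m² × 0.7925 m) = 0.1102

Sy ≈ 0.11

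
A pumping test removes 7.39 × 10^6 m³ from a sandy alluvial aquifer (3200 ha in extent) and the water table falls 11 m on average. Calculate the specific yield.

A = 3200 ha = 3.2 × 10^7 m²
Sy = ΔV / (A × Δh) = 7.39 × 10^6 m³ / (3.2 × 10^7 m² × 11 m) = 0.02099

Sy ≈ 0.021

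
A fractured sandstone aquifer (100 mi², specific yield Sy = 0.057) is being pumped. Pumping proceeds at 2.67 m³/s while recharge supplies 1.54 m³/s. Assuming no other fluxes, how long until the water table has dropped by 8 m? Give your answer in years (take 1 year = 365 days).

t ≈ 3.31 years

A = 100 mi² = 2.59 × 10^8 m²
ΔV = Sy × A × Δh = 0.057 × 2.59 × 10^8 × 8 = 1.181 × 10^8 m³
Net withdrawal = 2.67 − 1.54 = 1.13 m³/s = 97630 m³/d
t = ΔV / Q = 1.181 × 10^8 m³ / 97630 m³/d = 1210 d
t = 1210 d ≈ 3.314 years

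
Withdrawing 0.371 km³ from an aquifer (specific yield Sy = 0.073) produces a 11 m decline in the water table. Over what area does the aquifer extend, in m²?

A ≈ 4.62 × 10^8 m²

ΔV = 0.371 km³ = 3.71 × 10^8 m³
A = ΔV / (Sy × Δh) = 3.71 × 10^8 / (0.073 × 11) = 4.62 × 10^8 m²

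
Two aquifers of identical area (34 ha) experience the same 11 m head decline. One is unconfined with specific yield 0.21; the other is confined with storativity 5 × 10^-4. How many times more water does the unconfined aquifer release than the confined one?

ΔV_u / ΔV_c ≈ 420

A = 34 ha = 3.4 × 10^5 m²
Unconfined: ΔV_u = Sy × A × Δh = 0.21 × 3.4 × 10^5 × 11 = 7.854 × 10^5 m³
Confined: ΔV_c = S × A × Δh = 5 × 10^-4 × 3.4 × 10^5 × 11 = 1870 m³
Ratio = ΔV_u / ΔV_c = Sy / S = 0.21 / 5 × 10^-4 = 420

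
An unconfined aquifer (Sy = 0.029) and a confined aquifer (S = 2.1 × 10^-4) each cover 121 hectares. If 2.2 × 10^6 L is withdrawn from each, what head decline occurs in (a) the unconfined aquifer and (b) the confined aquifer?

Δh_u ≈ 0.0627 m; Δh_c ≈ 8.66 m

A = 121 hectares = 1.21 × 10^6 m²
ΔV = 2.2 × 10^6 L = 2200 m³
Unconfined: Δh_u = ΔV/(Sy·A) = 2200/(0.029 × 1.21 × 10^6) = 0.0627 m
Confined: Δh_c = ΔV/(S·A) = 2200/(2.1 × 10^-4 × 1.21 × 10^6) = 8.658 m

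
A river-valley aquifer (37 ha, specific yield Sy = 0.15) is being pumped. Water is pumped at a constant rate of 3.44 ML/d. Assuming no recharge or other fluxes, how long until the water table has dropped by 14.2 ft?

A = 37 ha = 3.7 × 10^5 m²
Δh = 14.2 ft = 4.328 m
ΔV = Sy × A × Δh = 0.15 × 3.7 × 10^5 × 4.328 = 2.402 × 10^5 m³
Q = 3.44 ML/d = 3440 m³/d
t = ΔV / Q = 2.402 × 10^5 m³ / 3440 m³/d = 69.83 d

t ≈ 69.8 days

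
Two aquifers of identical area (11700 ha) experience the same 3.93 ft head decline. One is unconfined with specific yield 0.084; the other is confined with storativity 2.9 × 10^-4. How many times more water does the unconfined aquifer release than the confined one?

A = 11700 ha = 1.17 × 10^8 m²
Δh = 3.93 ft = 1.198 m
Unconfined: ΔV_u = Sy × A × Δh = 0.084 × 1.17 × 10^8 × 1.198 = 1.177 × 10^7 m³
Confined: ΔV_c = S × A × Δh = 2.9 × 10^-4 × 1.17 × 10^8 × 1.198 = 40640 m³
Ratio = ΔV_u / ΔV_c = Sy / S = 0.084 / 2.9 × 10^-4 = 289.7

ΔV_u / ΔV_c ≈ 290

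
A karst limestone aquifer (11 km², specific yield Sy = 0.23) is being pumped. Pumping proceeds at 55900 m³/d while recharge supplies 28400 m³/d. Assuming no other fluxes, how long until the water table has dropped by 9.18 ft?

t ≈ 257 days

A = 11 km² = 1.1 × 10^7 m²
Δh = 9.18 ft = 2.798 m
ΔV = Sy × A × Δh = 0.23 × 1.1 × 10^7 × 2.798 = 7.079 × 10^6 m³
Net withdrawal = 55900 − 28400 = 27500 m³/d
t = ΔV / Q = 7.079 × 10^6 m³ / 27500 m³/d = 257.4 d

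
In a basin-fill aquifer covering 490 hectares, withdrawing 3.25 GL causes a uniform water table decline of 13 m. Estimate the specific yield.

A = 490 hectares = 4.9 × 10^6 m²
ΔV = 3.25 GL = 3.25 × 10^6 m³
Sy = ΔV / (A × Δh) = 3.25 × 10^6 m³ / (4.9 × 10^6 m² × 13 m) = 0.05102

Sy ≈ 0.051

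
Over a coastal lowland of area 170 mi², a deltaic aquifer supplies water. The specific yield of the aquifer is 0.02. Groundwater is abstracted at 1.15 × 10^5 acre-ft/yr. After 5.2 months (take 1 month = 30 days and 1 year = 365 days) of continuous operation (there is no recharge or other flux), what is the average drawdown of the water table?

A = 170 mi² = 4.403 × 10^8 m²
Q = 1.15 × 10^5 acre-ft/yr = 3.886 × 10^5 m³/d
t = 5.2 months = 156 d
ΔV = Q × t = 3.886 × 10^5 m³/d × 156 d = 6.063 × 10^7 m³
Δh = ΔV / (Sy × A) = 6.063 × 10^7 / (0.02 × 4.403 × 10^8) = 6.885 m

Δh ≈ 6.88 m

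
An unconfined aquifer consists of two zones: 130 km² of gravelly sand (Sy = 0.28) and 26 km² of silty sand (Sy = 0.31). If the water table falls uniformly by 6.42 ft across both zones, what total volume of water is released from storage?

A₁ = 130 km² = 1.3 × 10^8 m²; A₂ = 26 km² = 2.6 × 10^7 m²
Δh = 6.42 ft = 1.957 m
ΔV₁ = 0.28 × 1.3 × 10^8 × 1.957 = 7.123 × 10^7 m³
ΔV₂ = 0.31 × 2.6 × 10^7 × 1.957 = 1.577 × 10^7 m³
ΔV = ΔV₁ + ΔV₂ = 8.7 × 10^7 m³

ΔV ≈ 8.7 × 10^7 m³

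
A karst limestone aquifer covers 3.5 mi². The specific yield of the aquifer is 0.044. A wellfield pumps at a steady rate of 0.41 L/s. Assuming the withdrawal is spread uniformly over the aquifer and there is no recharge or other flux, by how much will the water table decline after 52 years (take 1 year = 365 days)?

A = 3.5 mi² = 9.065 × 10^6 m²
Q = 0.41 L/s = 35.42 m³/d
t = 52 years = 18980 d
ΔV = Q × t = 35.42 m³/d × 18980 d = 6.723 × 10^5 m³
Δh = ΔV / (Sy × A) = 6.723 × 10^5 / (0.044 × 9.065 × 10^6) = 1.686 m

Δh ≈ 1.69 m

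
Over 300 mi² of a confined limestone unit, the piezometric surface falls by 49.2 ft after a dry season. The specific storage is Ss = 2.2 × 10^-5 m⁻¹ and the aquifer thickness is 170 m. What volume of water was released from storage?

ΔV ≈ 4.36 × 10^7 m³

S = Ss × b = 2.2 × 10^-5 m⁻¹ × 170 m = 3.74 × 10^-3
A = 300 mi² = 7.77 × 10^8 m²
Δh = 49.2 ft = 15 m
ΔV = S × A × Δh = 0.00374 × 7.77 × 10^8 m² × 15 m = 4.358 × 10^7 m³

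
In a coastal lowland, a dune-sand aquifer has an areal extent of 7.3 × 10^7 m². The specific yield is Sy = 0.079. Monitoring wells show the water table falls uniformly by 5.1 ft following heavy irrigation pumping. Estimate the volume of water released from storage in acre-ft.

Δh = 5.1 ft = 1.554 m
ΔV = Sy × A × Δh = 0.079 × 7.3 × 10^7 m² × 1.554 m = 8.965 × 10^6 m³
ΔV = 8.965 × 10^6 m³ = 7268 acre-ft

ΔV ≈ 7270 acre-ft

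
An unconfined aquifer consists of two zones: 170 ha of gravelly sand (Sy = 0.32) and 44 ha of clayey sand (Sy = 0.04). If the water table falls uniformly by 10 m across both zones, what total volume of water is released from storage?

ΔV ≈ 5.62 × 10^6 m³

A₁ = 170 ha = 1.7 × 10^6 m²; A₂ = 44 ha = 4.4 × 10^5 m²
ΔV₁ = 0.32 × 1.7 × 10^6 × 10 = 5.44 × 10^6 m³
ΔV₂ = 0.04 × 4.4 × 10^5 × 10 = 1.76 × 10^5 m³
ΔV = ΔV₁ + ΔV₂ = 5.616 × 10^6 m³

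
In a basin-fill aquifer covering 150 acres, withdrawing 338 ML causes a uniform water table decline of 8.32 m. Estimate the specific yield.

Sy ≈ 0.067

A = 150 acres = 6.07 × 10^5 m²
ΔV = 338 ML = 3.38 × 10^5 m³
Sy = ΔV / (A × Δh) = 3.38 × 10^5 m³ / (6.07 × 10^5 m² × 8.32 m) = 0.06692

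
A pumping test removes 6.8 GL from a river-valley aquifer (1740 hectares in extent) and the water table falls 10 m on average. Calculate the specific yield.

A = 1740 hectares = 1.74 × 10^7 m²
ΔV = 6.8 GL = 6.8 × 10^6 m³
Sy = ΔV / (A × Δh) = 6.8 × 10^6 m³ / (1.74 × 10^7 m² × 10 m) = 0.03908

Sy ≈ 0.039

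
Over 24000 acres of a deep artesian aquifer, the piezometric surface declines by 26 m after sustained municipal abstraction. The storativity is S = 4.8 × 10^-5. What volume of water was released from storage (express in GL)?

ΔV ≈ 0.121 GL

A = 24000 acres = 9.712 × 10^7 m²
ΔV = S × A × Δh = 4.8 × 10^-5 × 9.712 × 10^7 m² × 26 m = 1.212 × 10^5 m³
ΔV = 1.212 × 10^5 m³ = 0.1212 GL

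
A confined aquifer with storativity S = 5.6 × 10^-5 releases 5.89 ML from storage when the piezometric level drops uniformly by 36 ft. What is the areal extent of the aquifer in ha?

Δh = 36 ft = 10.97 m
ΔV = 5.89 ML = 5890 m³
A = ΔV / (S × Δh) = 5890 / (5.6 × 10^-5 × 10.97) = 9.585 × 10^6 m²
A = 9.585 × 10^6 m² = 958.5 ha

A ≈ 959 ha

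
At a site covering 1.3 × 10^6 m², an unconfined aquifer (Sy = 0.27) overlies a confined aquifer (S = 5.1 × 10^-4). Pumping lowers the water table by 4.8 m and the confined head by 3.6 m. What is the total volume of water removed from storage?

ΔV ≈ 1.69 × 10^6 m³

Unconfined: ΔV_u = Sy × A × Δh_u = 0.27 × 1.3 × 10^6 × 4.8 = 1.685 × 10^6 m³
Confined: ΔV_c = S × A × Δh_c = 5.1 × 10^-4 × 1.3 × 10^6 × 3.6 = 2387 m³
Total ΔV = 1.685 × 10^6 + 2387 = 1.687 × 10^6 m³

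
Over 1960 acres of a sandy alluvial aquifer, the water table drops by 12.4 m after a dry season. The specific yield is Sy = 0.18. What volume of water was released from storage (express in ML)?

ΔV ≈ 17700 ML

A = 1960 acres = 7.932 × 10^6 m²
ΔV = Sy × A × Δh = 0.18 × 7.932 × 10^6 m² × 12.4 m = 1.77 × 10^7 m³
ΔV = 1.77 × 10^7 m³ = 17700 ML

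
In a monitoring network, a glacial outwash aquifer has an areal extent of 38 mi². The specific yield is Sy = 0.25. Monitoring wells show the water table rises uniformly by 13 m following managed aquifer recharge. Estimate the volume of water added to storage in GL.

ΔV ≈ 320 GL

A = 38 mi² = 9.842 × 10^7 m²
ΔV = Sy × A × Δh = 0.25 × 9.842 × 10^7 m² × 13 m = 3.199 × 10^8 m³
ΔV = 3.199 × 10^8 m³ = 319.9 GL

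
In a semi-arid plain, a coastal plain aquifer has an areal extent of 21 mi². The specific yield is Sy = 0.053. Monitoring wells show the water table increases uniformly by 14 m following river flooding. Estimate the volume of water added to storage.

ΔV ≈ 4.04 × 10^7 m³

A = 21 mi² = 5.439 × 10^7 m²
ΔV = Sy × A × Δh = 0.053 × 5.439 × 10^7 m² × 14 m = 4.036 × 10^7 m³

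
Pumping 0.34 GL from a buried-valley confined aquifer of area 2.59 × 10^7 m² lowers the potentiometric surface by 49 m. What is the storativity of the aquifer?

S ≈ 2.7 × 10^-4

ΔV = 0.34 GL = 3.4 × 10^5 m³
S = ΔV / (A × Δh) = 3.4 × 10^5 m³ / (2.59 × 10^7 m² × 49 m) = 2.679 × 10^-4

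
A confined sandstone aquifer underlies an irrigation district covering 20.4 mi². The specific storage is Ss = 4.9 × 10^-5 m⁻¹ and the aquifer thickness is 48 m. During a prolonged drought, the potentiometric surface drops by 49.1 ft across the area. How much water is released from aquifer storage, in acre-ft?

S = Ss × b = 4.9 × 10^-5 m⁻¹ × 48 m = 2.352 × 10^-3
A = 20.4 mi² = 5.284 × 10^7 m²
Δh = 49.1 ft = 14.97 m
ΔV = S × A × Δh = 0.002352 × 5.284 × 10^7 m² × 14.97 m = 1.86 × 10^6 m³
ΔV = 1.86 × 10^6 m³ = 1508 acre-ft

ΔV ≈ 1510 acre-ft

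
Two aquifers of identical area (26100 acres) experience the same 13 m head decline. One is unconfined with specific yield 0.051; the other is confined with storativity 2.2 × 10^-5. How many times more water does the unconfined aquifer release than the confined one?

A = 26100 acres = 1.056 × 10^8 m²
Unconfined: ΔV_u = Sy × A × Δh = 0.051 × 1.056 × 10^8 × 13 = 7.003 × 10^7 m³
Confined: ΔV_c = S × A × Δh = 2.2 × 10^-5 × 1.056 × 10^8 × 13 = 30210 m³
Ratio = ΔV_u / ΔV_c = Sy / S = 0.051 / 2.2 × 10^-5 = 2318

ΔV_u / ΔV_c ≈ 2320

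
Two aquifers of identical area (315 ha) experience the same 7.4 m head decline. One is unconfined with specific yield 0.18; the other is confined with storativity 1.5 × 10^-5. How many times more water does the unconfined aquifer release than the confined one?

ΔV_u / ΔV_c ≈ 12000

A = 315 ha = 3.15 × 10^6 m²
Unconfined: ΔV_u = Sy × A × Δh = 0.18 × 3.15 × 10^6 × 7.4 = 4.196 × 10^6 m³
Confined: ΔV_c = S × A × Δh = 1.5 × 10^-5 × 3.15 × 10^6 × 7.4 = 349.7 m³
Ratio = ΔV_u / ΔV_c = Sy / S = 0.18 / 1.5 × 10^-5 = 12000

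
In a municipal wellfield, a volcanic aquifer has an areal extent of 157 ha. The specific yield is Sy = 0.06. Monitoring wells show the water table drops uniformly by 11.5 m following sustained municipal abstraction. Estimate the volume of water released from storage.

A = 157 ha = 1.57 × 10^6 m²
ΔV = Sy × A × Δh = 0.06 × 1.57 × 10^6 m² × 11.5 m = 1.083 × 10^6 m³

ΔV ≈ 1.08 × 10^6 m³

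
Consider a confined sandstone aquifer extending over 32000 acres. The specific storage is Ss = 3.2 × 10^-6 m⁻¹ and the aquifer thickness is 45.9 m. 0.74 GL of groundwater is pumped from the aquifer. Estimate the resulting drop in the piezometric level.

S = Ss × b = 3.2 × 10^-6 m⁻¹ × 45.9 m = 1.469 × 10^-4
A = 32000 acres = 1.295 × 10^8 m²
ΔV = 0.74 GL = 7.4 × 10^5 m³
Δh = ΔV / (S × A) = 7.4 × 10^5 m³ / (1.469 × 10^-4 × 1.295 × 10^8 m²) = 38.9 m

Δh ≈ 38.9 m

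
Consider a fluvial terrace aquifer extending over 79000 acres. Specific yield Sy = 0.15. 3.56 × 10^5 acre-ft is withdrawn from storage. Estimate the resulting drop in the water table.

A = 79000 acres = 3.197 × 10^8 m²
ΔV = 3.56 × 10^5 acre-ft = 4.391 × 10^8 m³
Δh = ΔV / (Sy × A) = 4.391 × 10^8 m³ / (0.15 × 3.197 × 10^8 m²) = 9.157 m

Δh ≈ 9.16 m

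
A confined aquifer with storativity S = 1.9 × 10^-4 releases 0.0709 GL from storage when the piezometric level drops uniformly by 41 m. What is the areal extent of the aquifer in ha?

A ≈ 910 ha

ΔV = 0.0709 GL = 70900 m³
A = ΔV / (S × Δh) = 70900 / (1.9 × 10^-4 × 41) = 9.101 × 10^6 m²
A = 9.101 × 10^6 m² = 910.1 ha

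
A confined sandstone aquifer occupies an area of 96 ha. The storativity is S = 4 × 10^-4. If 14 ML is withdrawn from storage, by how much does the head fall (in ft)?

A = 96 ha = 9.6 × 10^5 m²
ΔV = 14 ML = 14000 m³
Δh = ΔV / (S × A) = 14000 m³ / (4 × 10^-4 × 9.6 × 10^5 m²) = 36.46 m
Δh = 36.46 m = 119.6 ft

Δh ≈ 120 ft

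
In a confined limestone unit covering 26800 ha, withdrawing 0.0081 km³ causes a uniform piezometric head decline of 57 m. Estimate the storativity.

S ≈ 5.3 × 10^-4

A = 26800 ha = 2.68 × 10^8 m²
ΔV = 0.0081 km³ = 8.1 × 10^6 m³
S = ΔV / (A × Δh) = 8.1 × 10^6 m³ / (2.68 × 10^8 m² × 57 m) = 5.302 × 10^-4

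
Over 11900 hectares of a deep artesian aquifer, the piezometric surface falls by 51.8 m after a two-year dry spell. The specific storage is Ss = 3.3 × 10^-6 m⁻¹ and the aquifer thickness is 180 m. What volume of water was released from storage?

ΔV ≈ 3.66 × 10^6 m³

S = Ss × b = 3.3 × 10^-6 m⁻¹ × 180 m = 5.94 × 10^-4
A = 11900 hectares = 1.19 × 10^8 m²
ΔV = S × A × Δh = 5.94 × 10^-4 × 1.19 × 10^8 m² × 51.8 m = 3.662 × 10^6 m³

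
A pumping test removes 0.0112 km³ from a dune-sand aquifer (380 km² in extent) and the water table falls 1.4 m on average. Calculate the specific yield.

A = 380 km² = 3.8 × 10^8 m²
ΔV = 0.0112 km³ = 1.12 × 10^7 m³
Sy = ΔV / (A × Δh) = 1.12 × 10^7 m³ / (3.8 × 10^8 m² × 1.4 m) = 0.02105

Sy ≈ 0.021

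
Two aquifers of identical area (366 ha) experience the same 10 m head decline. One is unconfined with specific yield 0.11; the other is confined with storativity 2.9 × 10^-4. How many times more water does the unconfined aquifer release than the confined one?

ΔV_u / ΔV_c ≈ 379

A = 366 ha = 3.66 × 10^6 m²
Unconfined: ΔV_u = Sy × A × Δh = 0.11 × 3.66 × 10^6 × 10 = 4.026 × 10^6 m³
Confined: ΔV_c = S × A × Δh = 2.9 × 10^-4 × 3.66 × 10^6 × 10 = 10610 m³
Ratio = ΔV_u / ΔV_c = Sy / S = 0.11 / 2.9 × 10^-4 = 379.3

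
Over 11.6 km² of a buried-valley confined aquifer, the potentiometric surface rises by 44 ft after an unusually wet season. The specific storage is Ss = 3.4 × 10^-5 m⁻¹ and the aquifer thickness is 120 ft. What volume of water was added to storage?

b = 120 ft = 36.58 m
S = Ss × b = 3.4 × 10^-5 m⁻¹ × 36.58 m = 1.244 × 10^-3
A = 11.6 km² = 1.16 × 10^7 m²
Δh = 44 ft = 13.41 m
ΔV = S × A × Δh = 0.001244 × 1.16 × 10^7 m² × 13.41 m = 1.935 × 10^5 m³

ΔV ≈ 1.93 × 10^5 m³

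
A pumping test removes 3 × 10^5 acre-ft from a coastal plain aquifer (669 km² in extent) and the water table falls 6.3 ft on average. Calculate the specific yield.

A = 669 km² = 6.69 × 10^8 m²
Δh = 6.3 ft = 1.92 m
ΔV = 3 × 10^5 acre-ft = 3.7 × 10^8 m³
Sy = ΔV / (A × Δh) = 3.7 × 10^8 m³ / (6.69 × 10^8 m² × 1.92 m) = 0.2881

Sy ≈ 0.29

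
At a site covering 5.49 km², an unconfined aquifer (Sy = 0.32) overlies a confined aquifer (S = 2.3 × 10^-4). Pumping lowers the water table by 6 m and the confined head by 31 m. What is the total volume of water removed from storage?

ΔV ≈ 1.06 × 10^7 m³

A = 5.49 km² = 5.49 × 10^6 m²
Unconfined: ΔV_u = Sy × A × Δh_u = 0.32 × 5.49 × 10^6 × 6 = 1.054 × 10^7 m³
Confined: ΔV_c = S × A × Δh_c = 2.3 × 10^-4 × 5.49 × 10^6 × 31 = 39140 m³
Total ΔV = 1.054 × 10^7 + 39140 = 1.058 × 10^7 m³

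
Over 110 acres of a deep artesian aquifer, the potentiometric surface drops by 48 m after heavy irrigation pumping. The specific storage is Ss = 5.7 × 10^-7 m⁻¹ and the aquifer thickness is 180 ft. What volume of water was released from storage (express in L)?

ΔV ≈ 6.68 × 10^5 L

b = 180 ft = 54.86 m
S = Ss × b = 5.7 × 10^-7 m⁻¹ × 54.86 m = 3.127 × 10^-5
A = 110 acres = 4.452 × 10^5 m²
ΔV = S × A × Δh = 3.127 × 10^-5 × 4.452 × 10^5 m² × 48 m = 668.2 m³
ΔV = 668.2 m³ = 6.682 × 10^5 L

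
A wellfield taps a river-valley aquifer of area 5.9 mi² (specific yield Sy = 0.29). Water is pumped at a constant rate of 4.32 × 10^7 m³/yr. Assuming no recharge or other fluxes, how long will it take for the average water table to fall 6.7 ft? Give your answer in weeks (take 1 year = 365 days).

A = 5.9 mi² = 1.528 × 10^7 m²
Δh = 6.7 ft = 2.042 m
ΔV = Sy × A × Δh = 0.29 × 1.528 × 10^7 × 2.042 = 9.05 × 10^6 m³
Q = 4.32 × 10^7 m³/yr = 1.184 × 10^5 m³/d
t = ΔV / Q = 9.05 × 10^6 m³ / 1.184 × 10^5 m³/d = 76.46 d
t = 76.46 d ≈ 10.92 weeks

t ≈ 10.9 weeks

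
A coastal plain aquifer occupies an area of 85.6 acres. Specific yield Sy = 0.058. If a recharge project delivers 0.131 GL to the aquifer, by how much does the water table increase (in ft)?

A = 85.6 acres = 3.464 × 10^5 m²
ΔV = 0.131 GL = 1.31 × 10^5 m³
Δh = ΔV / (Sy × A) = 1.31 × 10^5 m³ / (0.058 × 3.464 × 10^5 m²) = 6.52 m
Δh = 6.52 m = 21.39 ft

Δh ≈ 21.4 ft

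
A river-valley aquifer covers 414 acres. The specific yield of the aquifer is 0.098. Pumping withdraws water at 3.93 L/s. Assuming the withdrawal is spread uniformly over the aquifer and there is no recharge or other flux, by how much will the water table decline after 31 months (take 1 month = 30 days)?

A = 414 acres = 1.675 × 10^6 m²
Q = 3.93 L/s = 339.6 m³/d
t = 31 months = 930 d
ΔV = Q × t = 339.6 m³/d × 930 d = 3.158 × 10^5 m³
Δh = ΔV / (Sy × A) = 3.158 × 10^5 / (0.098 × 1.675 × 10^6) = 1.923 m

Δh ≈ 1.92 m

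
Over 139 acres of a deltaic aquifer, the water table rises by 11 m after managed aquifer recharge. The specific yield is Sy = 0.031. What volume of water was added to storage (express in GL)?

ΔV ≈ 0.192 GL

A = 139 acres = 5.625 × 10^5 m²
ΔV = Sy × A × Δh = 0.031 × 5.625 × 10^5 m² × 11 m = 1.918 × 10^5 m³
ΔV = 1.918 × 10^5 m³ = 0.1918 GL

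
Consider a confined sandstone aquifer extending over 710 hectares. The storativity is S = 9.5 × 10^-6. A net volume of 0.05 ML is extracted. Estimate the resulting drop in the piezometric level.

Δh ≈ 0.741 m

A = 710 hectares = 7.1 × 10^6 m²
ΔV = 0.05 ML = 50 m³
Δh = ΔV / (S × A) = 50 m³ / (9.5 × 10^-6 × 7.1 × 10^6 m²) = 0.7413 m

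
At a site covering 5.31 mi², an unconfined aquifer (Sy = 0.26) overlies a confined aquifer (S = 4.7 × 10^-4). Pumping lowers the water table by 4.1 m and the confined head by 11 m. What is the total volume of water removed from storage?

ΔV ≈ 1.47 × 10^7 m³

A = 5.31 mi² = 1.375 × 10^7 m²
Unconfined: ΔV_u = Sy × A × Δh_u = 0.26 × 1.375 × 10^7 × 4.1 = 1.466 × 10^7 m³
Confined: ΔV_c = S × A × Δh_c = 4.7 × 10^-4 × 1.375 × 10^7 × 11 = 71100 m³
Total ΔV = 1.466 × 10^7 + 71100 = 1.473 × 10^7 m³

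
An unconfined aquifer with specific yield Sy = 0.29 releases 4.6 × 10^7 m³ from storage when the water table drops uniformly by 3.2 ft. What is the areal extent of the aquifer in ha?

A ≈ 16300 ha

Δh = 3.2 ft = 0.9754 m
A = ΔV / (Sy × Δh) = 4.6 × 10^7 / (0.29 × 0.9754) = 1.626 × 10^8 m²
A = 1.626 × 10^8 m² = 16260 ha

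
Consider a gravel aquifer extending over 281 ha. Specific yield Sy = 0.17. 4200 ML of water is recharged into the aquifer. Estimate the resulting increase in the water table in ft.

Δh ≈ 28.8 ft

A = 281 ha = 2.81 × 10^6 m²
ΔV = 4200 ML = 4.2 × 10^6 m³
Δh = ΔV / (Sy × A) = 4.2 × 10^6 m³ / (0.17 × 2.81 × 10^6 m²) = 8.792 m
Δh = 8.792 m = 28.85 ft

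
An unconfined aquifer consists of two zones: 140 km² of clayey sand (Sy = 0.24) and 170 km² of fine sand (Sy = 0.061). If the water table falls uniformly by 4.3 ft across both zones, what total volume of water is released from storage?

A₁ = 140 km² = 1.4 × 10^8 m²; A₂ = 170 km² = 1.7 × 10^8 m²
Δh = 4.3 ft = 1.311 m
ΔV₁ = 0.24 × 1.4 × 10^8 × 1.311 = 4.404 × 10^7 m³
ΔV₂ = 0.061 × 1.7 × 10^8 × 1.311 = 1.359 × 10^7 m³
ΔV = ΔV₁ + ΔV₂ = 5.763 × 10^7 m³

ΔV ≈ 5.76 × 10^7 m³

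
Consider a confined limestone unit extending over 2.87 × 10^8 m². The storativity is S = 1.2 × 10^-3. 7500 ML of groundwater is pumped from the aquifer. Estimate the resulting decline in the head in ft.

Δh ≈ 71.4 ft

ΔV = 7500 ML = 7.5 × 10^6 m³
Δh = ΔV / (S × A) = 7.5 × 10^6 m³ / (0.0012 × 2.87 × 10^8 m²) = 21.78 m
Δh = 21.78 m = 71.45 ft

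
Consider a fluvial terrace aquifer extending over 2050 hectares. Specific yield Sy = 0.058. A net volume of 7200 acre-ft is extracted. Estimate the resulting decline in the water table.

Δh ≈ 7.47 m

A = 2050 hectares = 2.05 × 10^7 m²
ΔV = 7200 acre-ft = 8.881 × 10^6 m³
Δh = ΔV / (Sy × A) = 8.881 × 10^6 m³ / (0.058 × 2.05 × 10^7 m²) = 7.469 m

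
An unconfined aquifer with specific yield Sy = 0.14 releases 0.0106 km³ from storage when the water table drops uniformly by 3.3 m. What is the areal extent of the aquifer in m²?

ΔV = 0.0106 km³ = 1.06 × 10^7 m³
A = ΔV / (Sy × Δh) = 1.06 × 10^7 / (0.14 × 3.3) = 2.294 × 10^7 m²

A ≈ 2.29 × 10^7 m²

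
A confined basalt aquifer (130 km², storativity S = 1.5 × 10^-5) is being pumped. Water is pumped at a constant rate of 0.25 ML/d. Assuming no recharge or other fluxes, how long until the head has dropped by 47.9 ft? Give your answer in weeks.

A = 130 km² = 1.3 × 10^8 m²
Δh = 47.9 ft = 14.6 m
ΔV = S × A × Δh = 1.5 × 10^-5 × 1.3 × 10^8 × 14.6 = 28470 m³
Q = 0.25 ML/d = 250 m³/d
t = ΔV / Q = 28470 m³ / 250 m³/d = 113.9 d
t = 113.9 d ≈ 16.27 weeks

t ≈ 16.3 weeks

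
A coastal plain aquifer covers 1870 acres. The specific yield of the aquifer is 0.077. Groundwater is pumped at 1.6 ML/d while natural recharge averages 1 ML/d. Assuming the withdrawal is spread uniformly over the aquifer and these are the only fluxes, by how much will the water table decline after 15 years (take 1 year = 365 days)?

A = 1870 acres = 7.568 × 10^6 m²
Net abstraction = 1.6 − 1 = 0.6 ML/d
Q_net = 0.6 ML/d = 600 m³/d
t = 15 years = 5475 d
ΔV = Q × t = 600 m³/d × 5475 d = 3.285 × 10^6 m³
Δh = ΔV / (Sy × A) = 3.285 × 10^6 / (0.077 × 7.568 × 10^6) = 5.637 m

Δh ≈ 5.64 m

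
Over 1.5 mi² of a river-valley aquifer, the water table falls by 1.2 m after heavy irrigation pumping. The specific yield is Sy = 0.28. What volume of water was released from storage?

ΔV ≈ 1.31 × 10^6 m³

A = 1.5 mi² = 3.885 × 10^6 m²
ΔV = Sy × A × Δh = 0.28 × 3.885 × 10^6 m² × 1.2 m = 1.305 × 10^6 m³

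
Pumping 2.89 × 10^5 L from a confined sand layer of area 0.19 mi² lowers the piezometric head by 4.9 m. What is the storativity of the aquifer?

S ≈ 1.2 × 10^-4

A = 0.19 mi² = 4.921 × 10^5 m²
ΔV = 2.89 × 10^5 L = 289 m³
S = ΔV / (A × Δh) = 289 m³ / (4.921 × 10^5 m² × 4.9 m) = 1.199 × 10^-4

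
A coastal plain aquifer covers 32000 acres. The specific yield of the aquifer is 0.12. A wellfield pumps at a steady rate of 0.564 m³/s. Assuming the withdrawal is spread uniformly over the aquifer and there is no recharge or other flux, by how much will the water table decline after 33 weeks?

Δh ≈ 0.724 m

A = 32000 acres = 1.295 × 10^8 m²
Q = 0.564 m³/s = 48730 m³/d
t = 33 weeks = 231 d
ΔV = Q × t = 48730 m³/d × 231 d = 1.126 × 10^7 m³
Δh = ΔV / (Sy × A) = 1.126 × 10^7 / (0.12 × 1.295 × 10^8) = 0.7244 m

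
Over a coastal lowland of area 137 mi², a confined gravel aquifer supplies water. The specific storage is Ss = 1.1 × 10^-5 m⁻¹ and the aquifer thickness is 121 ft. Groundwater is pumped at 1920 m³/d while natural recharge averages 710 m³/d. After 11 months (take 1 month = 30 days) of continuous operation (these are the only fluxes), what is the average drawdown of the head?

b = 121 ft = 36.88 m
S = Ss × b = 1.1 × 10^-5 m⁻¹ × 36.88 m = 4.057 × 10^-4
A = 137 mi² = 3.548 × 10^8 m²
Net abstraction = 1920 − 710 = 1210 m³/d
t = 11 months = 330 d
ΔV = Q × t = 1210 m³/d × 330 d = 3.993 × 10^5 m³
Δh = ΔV / (S × A) = 3.993 × 10^5 / (4.057 × 10^-4 × 3.548 × 10^8) = 2.774 m

Δh ≈ 2.77 m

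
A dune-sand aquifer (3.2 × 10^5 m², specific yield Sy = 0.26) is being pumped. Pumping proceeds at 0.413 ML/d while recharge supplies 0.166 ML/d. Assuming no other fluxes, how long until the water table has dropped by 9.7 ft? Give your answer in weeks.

Δh = 9.7 ft = 2.957 m
ΔV = Sy × A × Δh = 0.26 × 3.2 × 10^5 × 2.957 = 2.46 × 10^5 m³
Net withdrawal = 0.413 − 0.166 = 0.247 ML/d = 247 m³/d
t = ΔV / Q = 2.46 × 10^5 m³ / 247 m³/d = 995.9 d
t = 995.9 d ≈ 142.3 weeks

t ≈ 142 weeks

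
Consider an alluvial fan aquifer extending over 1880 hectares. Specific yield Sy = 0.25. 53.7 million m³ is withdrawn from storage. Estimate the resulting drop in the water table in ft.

A = 1880 hectares = 1.88 × 10^7 m²
ΔV = 53.7 million m³ = 5.37 × 10^7 m³
Δh = ΔV / (Sy × A) = 5.37 × 10^7 m³ / (0.25 × 1.88 × 10^7 m²) = 11.43 m
Δh = 11.43 m = 37.49 ft

Δh ≈ 37.5 ft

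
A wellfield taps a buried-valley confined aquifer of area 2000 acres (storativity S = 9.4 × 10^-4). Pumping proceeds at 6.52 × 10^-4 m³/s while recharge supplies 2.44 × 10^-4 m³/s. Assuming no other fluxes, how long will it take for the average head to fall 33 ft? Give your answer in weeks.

A = 2000 acres = 8.094 × 10^6 m²
Δh = 33 ft = 10.06 m
ΔV = S × A × Δh = 9.4 × 10^-4 × 8.094 × 10^6 × 10.06 = 76530 m³
Net withdrawal = 6.52 × 10^-4 − 2.44 × 10^-4 = 4.08 × 10^-4 m³/s = 35.25 m³/d
t = ΔV / Q = 76530 m³ / 35.25 m³/d = 2171 d
t = 2171 d ≈ 310.1 weeks

t ≈ 310 weeks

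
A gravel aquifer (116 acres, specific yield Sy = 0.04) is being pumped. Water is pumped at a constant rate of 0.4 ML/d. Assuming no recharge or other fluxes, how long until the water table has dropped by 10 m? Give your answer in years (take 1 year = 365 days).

A = 116 acres = 4.694 × 10^5 m²
ΔV = Sy × A × Δh = 0.04 × 4.694 × 10^5 × 10 = 1.878 × 10^5 m³
Q = 0.4 ML/d = 400 m³/d
t = ΔV / Q = 1.878 × 10^5 m³ / 400 m³/d = 469.4 d
t = 469.4 d ≈ 1.286 years

t ≈ 1.29 years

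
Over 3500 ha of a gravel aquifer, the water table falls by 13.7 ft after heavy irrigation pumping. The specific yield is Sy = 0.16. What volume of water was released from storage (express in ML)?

ΔV ≈ 23400 ML

A = 3500 ha = 3.5 × 10^7 m²
Δh = 13.7 ft = 4.176 m
ΔV = Sy × A × Δh = 0.16 × 3.5 × 10^7 m² × 4.176 m = 2.338 × 10^7 m³
ΔV = 2.338 × 10^7 m³ = 23380 ML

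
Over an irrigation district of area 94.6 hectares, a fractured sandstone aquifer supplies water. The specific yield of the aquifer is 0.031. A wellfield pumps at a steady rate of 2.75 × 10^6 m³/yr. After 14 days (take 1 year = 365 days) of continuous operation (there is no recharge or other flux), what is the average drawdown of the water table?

A = 94.6 hectares = 9.46 × 10^5 m²
Q = 2.75 × 10^6 m³/yr = 7534 m³/d
ΔV = Q × t = 7534 m³/d × 14 d = 1.055 × 10^5 m³
Δh = ΔV / (Sy × A) = 1.055 × 10^5 / (0.031 × 9.46 × 10^5) = 3.597 m

Δh ≈ 3.6 m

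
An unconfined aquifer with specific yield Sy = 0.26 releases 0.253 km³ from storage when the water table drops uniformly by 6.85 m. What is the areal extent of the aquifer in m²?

ΔV = 0.253 km³ = 2.53 × 10^8 m³
A = ΔV / (Sy × Δh) = 2.53 × 10^8 / (0.26 × 6.85) = 1.421 × 10^8 m²

A ≈ 1.42 × 10^8 m²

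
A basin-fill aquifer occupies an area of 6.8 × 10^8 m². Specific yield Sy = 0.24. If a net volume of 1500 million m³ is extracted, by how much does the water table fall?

Δh ≈ 9.19 m

ΔV = 1500 million m³ = 1.5 × 10^9 m³
Δh = ΔV / (Sy × A) = 1.5 × 10^9 m³ / (0.24 × 6.8 × 10^8 m²) = 9.191 m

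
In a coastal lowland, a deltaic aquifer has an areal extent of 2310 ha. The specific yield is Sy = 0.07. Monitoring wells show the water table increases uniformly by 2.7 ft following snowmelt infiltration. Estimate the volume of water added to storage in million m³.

A = 2310 ha = 2.31 × 10^7 m²
Δh = 2.7 ft = 0.823 m
ΔV = Sy × A × Δh = 0.07 × 2.31 × 10^7 m² × 0.823 m = 1.331 × 10^6 m³
ΔV = 1.331 × 10^6 m³ = 1.331 million m³

ΔV ≈ 1.33 million m³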